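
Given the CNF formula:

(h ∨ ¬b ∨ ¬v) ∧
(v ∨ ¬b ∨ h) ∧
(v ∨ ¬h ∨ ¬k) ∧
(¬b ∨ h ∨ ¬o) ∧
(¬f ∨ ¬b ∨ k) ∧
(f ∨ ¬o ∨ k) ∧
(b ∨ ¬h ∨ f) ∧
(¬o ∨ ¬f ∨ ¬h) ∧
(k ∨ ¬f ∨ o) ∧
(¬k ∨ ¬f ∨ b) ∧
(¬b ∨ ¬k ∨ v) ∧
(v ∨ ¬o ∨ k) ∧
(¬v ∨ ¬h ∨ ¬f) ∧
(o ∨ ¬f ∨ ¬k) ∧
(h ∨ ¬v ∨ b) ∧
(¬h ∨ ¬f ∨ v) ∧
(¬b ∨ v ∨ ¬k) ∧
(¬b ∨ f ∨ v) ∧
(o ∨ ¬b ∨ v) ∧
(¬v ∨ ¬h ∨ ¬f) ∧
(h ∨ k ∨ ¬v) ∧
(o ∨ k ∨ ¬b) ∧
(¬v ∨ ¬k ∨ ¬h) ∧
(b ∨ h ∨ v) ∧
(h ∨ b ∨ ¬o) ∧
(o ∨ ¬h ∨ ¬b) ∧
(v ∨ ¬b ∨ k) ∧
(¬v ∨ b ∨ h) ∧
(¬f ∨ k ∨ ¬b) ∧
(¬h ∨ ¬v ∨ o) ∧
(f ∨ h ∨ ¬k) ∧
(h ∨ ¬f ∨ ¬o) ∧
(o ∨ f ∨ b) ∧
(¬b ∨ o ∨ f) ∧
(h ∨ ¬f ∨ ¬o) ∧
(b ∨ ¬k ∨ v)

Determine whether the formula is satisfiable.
No

No, the formula is not satisfiable.

No assignment of truth values to the variables can make all 36 clauses true simultaneously.

The formula is UNSAT (unsatisfiable).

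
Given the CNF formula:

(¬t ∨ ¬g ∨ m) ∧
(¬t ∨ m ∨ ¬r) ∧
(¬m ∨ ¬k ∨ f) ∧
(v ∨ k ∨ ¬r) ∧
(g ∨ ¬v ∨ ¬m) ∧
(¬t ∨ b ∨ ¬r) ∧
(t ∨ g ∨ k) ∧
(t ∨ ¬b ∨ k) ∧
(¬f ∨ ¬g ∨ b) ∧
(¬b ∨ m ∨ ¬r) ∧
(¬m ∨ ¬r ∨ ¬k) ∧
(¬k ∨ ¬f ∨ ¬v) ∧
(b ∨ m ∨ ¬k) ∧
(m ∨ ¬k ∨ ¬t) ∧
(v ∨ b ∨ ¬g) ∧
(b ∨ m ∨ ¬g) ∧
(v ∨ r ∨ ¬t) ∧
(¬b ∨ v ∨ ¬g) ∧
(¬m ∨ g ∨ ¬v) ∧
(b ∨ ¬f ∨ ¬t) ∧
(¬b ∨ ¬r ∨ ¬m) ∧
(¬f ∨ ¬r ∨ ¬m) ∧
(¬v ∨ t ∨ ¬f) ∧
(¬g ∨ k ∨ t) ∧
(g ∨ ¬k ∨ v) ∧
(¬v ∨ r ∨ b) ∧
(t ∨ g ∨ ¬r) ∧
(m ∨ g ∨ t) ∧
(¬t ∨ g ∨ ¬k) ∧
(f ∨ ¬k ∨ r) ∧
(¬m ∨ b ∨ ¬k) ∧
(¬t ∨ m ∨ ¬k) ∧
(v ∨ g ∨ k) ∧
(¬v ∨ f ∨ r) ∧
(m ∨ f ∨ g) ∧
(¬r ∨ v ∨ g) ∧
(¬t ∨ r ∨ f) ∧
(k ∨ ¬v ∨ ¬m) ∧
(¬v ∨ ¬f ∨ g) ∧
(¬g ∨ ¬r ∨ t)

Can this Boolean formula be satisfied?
No

No, the formula is not satisfiable.

No assignment of truth values to the variables can make all 40 clauses true simultaneously.

The formula is UNSAT (unsatisfiable).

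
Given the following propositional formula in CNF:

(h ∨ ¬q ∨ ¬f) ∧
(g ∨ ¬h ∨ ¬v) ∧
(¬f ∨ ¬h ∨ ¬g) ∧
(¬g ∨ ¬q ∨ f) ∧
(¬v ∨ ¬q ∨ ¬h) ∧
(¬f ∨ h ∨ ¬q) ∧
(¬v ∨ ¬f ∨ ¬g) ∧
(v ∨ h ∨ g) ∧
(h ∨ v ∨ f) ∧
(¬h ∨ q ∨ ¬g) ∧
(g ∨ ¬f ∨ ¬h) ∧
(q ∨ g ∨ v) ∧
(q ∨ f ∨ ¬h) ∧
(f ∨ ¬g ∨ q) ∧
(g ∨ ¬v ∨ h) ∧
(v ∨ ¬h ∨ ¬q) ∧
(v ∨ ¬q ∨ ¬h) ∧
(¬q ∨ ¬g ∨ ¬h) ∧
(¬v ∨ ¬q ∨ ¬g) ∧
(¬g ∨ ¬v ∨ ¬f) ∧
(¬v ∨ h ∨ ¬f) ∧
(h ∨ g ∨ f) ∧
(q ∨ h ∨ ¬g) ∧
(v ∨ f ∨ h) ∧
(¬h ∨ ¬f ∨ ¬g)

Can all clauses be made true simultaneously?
No

No, the formula is not satisfiable.

No assignment of truth values to the variables can make all 25 clauses true simultaneously.

The formula is UNSAT (unsatisfiable).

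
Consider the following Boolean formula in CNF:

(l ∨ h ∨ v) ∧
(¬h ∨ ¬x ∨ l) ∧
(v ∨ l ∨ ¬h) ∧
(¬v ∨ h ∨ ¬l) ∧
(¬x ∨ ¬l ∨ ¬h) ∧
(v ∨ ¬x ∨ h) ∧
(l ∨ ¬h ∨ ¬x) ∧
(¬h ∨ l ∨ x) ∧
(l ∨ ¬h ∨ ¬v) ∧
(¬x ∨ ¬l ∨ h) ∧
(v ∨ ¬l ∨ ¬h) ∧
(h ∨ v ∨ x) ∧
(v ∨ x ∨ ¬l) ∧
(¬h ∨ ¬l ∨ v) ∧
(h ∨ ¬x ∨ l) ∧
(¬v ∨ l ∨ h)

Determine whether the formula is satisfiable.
Yes

Yes, the formula is satisfiable.

One satisfying assignment is: x=False, l=True, h=True, v=True

Verification: With this assignment, all 16 clauses evaluate to true.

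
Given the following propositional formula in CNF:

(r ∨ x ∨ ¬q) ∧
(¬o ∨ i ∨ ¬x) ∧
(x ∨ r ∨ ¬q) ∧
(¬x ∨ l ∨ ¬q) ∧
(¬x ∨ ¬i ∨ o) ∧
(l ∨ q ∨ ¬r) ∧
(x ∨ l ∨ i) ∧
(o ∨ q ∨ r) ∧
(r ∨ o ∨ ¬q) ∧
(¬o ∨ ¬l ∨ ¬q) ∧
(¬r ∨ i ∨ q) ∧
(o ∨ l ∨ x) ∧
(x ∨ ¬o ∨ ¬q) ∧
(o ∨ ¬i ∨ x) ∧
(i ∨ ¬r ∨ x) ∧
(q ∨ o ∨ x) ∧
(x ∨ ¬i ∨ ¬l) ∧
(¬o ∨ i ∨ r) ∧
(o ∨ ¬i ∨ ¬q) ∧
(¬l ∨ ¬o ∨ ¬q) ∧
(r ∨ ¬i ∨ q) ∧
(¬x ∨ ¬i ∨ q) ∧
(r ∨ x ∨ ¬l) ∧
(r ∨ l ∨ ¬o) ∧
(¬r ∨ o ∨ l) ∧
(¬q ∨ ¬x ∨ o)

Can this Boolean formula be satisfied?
No

No, the formula is not satisfiable.

No assignment of truth values to the variables can make all 26 clauses true simultaneously.

The formula is UNSAT (unsatisfiable).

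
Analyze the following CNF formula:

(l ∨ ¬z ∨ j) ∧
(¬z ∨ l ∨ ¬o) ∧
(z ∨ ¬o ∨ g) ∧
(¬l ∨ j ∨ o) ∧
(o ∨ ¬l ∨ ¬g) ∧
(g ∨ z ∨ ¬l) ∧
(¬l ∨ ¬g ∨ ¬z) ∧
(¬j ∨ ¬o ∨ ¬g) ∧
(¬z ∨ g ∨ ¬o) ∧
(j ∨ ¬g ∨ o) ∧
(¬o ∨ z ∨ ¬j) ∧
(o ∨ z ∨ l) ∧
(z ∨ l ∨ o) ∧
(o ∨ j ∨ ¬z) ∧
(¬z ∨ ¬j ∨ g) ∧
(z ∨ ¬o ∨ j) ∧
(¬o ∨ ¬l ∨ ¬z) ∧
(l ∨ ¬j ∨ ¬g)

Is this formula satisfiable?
No

No, the formula is not satisfiable.

No assignment of truth values to the variables can make all 18 clauses true simultaneously.

The formula is UNSAT (unsatisfiable).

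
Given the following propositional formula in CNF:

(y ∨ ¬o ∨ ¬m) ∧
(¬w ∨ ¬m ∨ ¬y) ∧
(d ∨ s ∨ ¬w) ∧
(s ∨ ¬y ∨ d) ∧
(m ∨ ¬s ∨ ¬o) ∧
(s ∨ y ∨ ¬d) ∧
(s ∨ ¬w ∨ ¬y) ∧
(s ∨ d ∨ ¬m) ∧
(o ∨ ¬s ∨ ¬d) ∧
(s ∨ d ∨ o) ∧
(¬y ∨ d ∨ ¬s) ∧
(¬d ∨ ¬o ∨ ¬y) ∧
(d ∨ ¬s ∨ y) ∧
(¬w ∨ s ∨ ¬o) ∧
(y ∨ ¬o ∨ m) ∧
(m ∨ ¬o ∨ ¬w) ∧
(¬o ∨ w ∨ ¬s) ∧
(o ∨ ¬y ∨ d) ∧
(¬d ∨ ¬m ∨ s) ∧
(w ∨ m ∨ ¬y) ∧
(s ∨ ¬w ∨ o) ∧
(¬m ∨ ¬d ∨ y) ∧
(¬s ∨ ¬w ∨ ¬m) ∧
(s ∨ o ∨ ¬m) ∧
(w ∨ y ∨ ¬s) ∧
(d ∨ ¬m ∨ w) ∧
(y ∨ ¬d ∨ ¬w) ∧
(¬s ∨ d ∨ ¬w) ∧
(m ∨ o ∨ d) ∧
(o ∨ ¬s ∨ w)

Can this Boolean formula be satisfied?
No

No, the formula is not satisfiable.

No assignment of truth values to the variables can make all 30 clauses true simultaneously.

The formula is UNSAT (unsatisfiable).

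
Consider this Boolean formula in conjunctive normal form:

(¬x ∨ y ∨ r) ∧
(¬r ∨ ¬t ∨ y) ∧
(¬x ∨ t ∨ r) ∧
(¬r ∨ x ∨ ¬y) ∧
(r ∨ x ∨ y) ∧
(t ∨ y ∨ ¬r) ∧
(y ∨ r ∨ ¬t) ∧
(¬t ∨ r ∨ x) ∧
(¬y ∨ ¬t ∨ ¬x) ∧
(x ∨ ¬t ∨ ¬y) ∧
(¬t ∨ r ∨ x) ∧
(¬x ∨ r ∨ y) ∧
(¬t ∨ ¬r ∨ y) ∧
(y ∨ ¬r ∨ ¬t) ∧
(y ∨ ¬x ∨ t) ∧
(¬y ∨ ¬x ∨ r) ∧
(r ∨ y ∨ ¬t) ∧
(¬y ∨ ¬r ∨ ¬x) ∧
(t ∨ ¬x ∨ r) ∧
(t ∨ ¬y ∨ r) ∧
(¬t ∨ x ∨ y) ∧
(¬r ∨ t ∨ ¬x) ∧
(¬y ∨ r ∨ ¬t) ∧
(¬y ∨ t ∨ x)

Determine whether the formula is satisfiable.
No

No, the formula is not satisfiable.

No assignment of truth values to the variables can make all 24 clauses true simultaneously.

The formula is UNSAT (unsatisfiable).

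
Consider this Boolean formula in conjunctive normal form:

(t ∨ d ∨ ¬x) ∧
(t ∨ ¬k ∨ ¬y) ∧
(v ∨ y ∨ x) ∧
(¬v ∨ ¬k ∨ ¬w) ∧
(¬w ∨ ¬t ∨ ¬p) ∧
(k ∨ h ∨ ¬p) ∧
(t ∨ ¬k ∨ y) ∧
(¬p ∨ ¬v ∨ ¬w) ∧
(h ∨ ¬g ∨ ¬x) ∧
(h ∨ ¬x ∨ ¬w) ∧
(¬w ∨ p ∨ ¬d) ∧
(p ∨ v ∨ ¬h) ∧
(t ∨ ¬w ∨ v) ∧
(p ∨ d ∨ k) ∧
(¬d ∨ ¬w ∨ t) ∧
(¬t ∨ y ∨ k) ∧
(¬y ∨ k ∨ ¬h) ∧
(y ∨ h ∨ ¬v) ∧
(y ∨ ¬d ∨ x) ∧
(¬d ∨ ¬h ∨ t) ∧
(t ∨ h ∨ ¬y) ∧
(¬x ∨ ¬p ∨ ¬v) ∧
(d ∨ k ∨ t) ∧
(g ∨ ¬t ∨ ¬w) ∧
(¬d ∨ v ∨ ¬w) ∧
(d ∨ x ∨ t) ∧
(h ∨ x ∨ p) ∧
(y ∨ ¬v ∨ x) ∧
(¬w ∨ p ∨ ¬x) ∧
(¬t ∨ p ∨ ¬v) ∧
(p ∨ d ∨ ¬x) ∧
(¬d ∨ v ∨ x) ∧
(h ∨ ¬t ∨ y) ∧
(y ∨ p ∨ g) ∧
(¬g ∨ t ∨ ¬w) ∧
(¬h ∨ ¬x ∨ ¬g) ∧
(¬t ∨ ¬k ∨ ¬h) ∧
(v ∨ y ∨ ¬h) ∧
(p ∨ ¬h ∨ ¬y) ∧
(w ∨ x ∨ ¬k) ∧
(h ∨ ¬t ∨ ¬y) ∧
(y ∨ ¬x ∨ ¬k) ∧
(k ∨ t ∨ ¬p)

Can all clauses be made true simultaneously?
No

No, the formula is not satisfiable.

No assignment of truth values to the variables can make all 43 clauses true simultaneously.

The formula is UNSAT (unsatisfiable).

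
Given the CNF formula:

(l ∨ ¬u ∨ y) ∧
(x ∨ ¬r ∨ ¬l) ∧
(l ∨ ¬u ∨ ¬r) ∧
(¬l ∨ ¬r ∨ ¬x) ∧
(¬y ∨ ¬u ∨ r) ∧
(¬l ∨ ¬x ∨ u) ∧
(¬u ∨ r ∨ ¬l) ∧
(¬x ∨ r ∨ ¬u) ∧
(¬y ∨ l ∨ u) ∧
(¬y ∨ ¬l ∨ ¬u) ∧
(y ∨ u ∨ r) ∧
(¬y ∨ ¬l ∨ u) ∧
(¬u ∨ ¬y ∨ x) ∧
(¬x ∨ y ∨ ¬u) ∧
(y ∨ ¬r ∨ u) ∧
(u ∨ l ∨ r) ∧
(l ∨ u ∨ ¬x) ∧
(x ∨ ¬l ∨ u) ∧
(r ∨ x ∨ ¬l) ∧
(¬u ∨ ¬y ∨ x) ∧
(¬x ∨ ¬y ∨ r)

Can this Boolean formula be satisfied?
No

No, the formula is not satisfiable.

No assignment of truth values to the variables can make all 21 clauses true simultaneously.

The formula is UNSAT (unsatisfiable).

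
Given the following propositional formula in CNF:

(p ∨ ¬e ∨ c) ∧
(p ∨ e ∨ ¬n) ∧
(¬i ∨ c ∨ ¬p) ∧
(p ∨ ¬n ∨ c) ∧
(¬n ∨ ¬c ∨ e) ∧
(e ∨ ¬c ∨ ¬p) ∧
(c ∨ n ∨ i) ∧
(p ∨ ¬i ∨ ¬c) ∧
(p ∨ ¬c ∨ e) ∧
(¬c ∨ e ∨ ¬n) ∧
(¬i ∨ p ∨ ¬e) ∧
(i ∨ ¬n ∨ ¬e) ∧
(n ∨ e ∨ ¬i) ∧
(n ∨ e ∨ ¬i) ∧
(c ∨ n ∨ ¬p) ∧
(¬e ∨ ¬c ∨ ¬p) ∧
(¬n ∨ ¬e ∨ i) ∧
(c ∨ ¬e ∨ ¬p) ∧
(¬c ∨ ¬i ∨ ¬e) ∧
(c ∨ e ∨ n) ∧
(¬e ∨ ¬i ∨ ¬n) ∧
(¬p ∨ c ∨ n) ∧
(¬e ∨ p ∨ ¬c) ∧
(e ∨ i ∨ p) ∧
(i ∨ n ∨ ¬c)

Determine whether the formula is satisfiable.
Yes

Yes, the formula is satisfiable.

One satisfying assignment is: e=False, c=False, i=False, n=True, p=True

Verification: With this assignment, all 25 clauses evaluate to true.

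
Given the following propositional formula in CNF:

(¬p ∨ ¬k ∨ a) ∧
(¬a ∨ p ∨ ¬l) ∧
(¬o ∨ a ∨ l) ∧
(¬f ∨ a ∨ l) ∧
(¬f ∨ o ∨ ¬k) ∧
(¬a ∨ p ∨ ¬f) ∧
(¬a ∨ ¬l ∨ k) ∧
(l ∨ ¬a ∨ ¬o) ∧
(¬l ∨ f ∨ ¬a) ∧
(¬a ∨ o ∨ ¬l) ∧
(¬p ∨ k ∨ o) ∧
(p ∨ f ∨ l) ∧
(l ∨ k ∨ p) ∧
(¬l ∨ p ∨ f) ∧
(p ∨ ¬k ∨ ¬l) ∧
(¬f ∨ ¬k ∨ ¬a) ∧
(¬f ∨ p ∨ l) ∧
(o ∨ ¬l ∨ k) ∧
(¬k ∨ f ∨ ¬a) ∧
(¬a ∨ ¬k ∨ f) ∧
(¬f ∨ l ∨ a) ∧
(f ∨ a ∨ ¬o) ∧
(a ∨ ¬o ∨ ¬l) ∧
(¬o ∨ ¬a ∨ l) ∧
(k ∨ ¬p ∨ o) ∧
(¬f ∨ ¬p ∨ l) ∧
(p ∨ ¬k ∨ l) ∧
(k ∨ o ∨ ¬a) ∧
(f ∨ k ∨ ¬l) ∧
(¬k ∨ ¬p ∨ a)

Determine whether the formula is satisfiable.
No

No, the formula is not satisfiable.

No assignment of truth values to the variables can make all 30 clauses true simultaneously.

The formula is UNSAT (unsatisfiable).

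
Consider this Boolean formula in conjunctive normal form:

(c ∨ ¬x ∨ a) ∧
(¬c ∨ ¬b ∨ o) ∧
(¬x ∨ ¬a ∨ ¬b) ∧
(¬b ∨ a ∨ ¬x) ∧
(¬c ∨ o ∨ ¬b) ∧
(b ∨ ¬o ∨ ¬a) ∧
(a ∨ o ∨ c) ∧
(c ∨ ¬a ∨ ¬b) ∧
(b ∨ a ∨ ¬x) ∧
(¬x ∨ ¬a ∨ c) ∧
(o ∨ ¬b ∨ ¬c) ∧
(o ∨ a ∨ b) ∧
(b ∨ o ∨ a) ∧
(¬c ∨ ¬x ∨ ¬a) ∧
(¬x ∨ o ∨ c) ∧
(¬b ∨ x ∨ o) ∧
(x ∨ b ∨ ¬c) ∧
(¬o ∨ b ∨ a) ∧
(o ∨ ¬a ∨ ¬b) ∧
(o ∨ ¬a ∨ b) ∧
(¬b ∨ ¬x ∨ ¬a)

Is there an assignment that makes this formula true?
Yes

Yes, the formula is satisfiable.

One satisfying assignment is: c=True, b=True, o=True, a=True, x=False

Verification: With this assignment, all 21 clauses evaluate to true.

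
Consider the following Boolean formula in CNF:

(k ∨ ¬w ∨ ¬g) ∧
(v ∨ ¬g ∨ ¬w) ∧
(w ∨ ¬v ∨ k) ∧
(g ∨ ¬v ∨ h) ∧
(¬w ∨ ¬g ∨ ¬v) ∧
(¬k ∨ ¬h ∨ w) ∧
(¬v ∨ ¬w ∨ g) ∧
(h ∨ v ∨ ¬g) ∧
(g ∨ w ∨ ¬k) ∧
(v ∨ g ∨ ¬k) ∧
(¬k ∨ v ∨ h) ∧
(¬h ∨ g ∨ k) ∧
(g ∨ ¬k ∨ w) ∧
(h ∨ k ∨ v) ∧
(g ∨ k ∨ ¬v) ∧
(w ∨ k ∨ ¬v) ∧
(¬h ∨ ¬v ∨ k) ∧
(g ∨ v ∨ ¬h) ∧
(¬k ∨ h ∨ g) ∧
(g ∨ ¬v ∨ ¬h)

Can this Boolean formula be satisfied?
Yes

Yes, the formula is satisfiable.

One satisfying assignment is: w=False, k=False, g=True, h=True, v=False

Verification: With this assignment, all 20 clauses evaluate to true.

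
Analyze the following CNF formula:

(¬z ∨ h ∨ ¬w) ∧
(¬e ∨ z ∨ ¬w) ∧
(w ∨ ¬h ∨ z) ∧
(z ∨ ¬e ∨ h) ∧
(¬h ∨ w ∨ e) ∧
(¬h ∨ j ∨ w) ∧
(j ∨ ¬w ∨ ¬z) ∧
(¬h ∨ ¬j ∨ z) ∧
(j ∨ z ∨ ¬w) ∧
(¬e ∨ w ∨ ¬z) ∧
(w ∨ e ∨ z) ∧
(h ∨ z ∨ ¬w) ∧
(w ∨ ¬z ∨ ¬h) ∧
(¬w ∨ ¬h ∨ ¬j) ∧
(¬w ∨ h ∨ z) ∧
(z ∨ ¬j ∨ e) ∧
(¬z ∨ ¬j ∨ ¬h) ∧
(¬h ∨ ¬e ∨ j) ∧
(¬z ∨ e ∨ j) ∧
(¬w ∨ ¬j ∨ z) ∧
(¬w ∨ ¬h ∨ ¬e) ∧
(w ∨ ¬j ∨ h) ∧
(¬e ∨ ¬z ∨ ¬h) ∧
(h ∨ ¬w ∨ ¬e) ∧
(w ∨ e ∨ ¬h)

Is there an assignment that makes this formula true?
No

No, the formula is not satisfiable.

No assignment of truth values to the variables can make all 25 clauses true simultaneously.

The formula is UNSAT (unsatisfiable).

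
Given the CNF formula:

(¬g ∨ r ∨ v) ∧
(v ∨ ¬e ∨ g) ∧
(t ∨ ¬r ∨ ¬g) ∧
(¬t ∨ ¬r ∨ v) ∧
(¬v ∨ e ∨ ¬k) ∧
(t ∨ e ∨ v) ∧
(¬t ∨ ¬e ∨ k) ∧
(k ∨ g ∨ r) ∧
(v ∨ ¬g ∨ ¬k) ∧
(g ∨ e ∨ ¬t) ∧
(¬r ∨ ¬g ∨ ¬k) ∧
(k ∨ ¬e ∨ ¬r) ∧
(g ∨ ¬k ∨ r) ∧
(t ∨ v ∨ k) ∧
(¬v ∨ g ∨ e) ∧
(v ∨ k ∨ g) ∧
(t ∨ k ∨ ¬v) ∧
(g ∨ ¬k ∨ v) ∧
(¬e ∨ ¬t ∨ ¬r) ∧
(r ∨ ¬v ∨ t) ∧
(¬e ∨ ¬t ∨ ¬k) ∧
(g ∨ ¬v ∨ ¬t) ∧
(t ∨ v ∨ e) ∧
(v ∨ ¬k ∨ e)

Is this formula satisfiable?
Yes

Yes, the formula is satisfiable.

One satisfying assignment is: k=True, r=True, t=False, g=False, v=True, e=True

Verification: With this assignment, all 24 clauses evaluate to true.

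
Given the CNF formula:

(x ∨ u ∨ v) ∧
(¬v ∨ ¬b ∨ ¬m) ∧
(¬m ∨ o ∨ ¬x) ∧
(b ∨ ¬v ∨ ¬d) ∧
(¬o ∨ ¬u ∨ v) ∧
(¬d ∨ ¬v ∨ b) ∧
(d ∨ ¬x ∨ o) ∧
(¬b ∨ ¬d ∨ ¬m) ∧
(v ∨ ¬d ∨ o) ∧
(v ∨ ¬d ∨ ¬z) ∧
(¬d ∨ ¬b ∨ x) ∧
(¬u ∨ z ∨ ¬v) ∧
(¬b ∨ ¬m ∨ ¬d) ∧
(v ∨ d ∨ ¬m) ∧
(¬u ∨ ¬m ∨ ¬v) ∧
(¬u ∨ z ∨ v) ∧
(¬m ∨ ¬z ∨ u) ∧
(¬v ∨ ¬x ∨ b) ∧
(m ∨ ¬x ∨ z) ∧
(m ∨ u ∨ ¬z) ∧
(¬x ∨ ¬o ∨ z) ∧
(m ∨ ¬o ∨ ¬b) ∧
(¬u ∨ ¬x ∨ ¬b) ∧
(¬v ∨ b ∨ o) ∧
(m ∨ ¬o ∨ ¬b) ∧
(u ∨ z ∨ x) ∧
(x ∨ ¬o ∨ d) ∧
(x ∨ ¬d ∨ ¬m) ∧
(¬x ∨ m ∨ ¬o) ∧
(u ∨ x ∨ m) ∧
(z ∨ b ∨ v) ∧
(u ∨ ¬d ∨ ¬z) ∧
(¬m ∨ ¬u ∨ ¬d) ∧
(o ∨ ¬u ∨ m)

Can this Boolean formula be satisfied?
No

No, the formula is not satisfiable.

No assignment of truth values to the variables can make all 34 clauses true simultaneously.

The formula is UNSAT (unsatisfiable).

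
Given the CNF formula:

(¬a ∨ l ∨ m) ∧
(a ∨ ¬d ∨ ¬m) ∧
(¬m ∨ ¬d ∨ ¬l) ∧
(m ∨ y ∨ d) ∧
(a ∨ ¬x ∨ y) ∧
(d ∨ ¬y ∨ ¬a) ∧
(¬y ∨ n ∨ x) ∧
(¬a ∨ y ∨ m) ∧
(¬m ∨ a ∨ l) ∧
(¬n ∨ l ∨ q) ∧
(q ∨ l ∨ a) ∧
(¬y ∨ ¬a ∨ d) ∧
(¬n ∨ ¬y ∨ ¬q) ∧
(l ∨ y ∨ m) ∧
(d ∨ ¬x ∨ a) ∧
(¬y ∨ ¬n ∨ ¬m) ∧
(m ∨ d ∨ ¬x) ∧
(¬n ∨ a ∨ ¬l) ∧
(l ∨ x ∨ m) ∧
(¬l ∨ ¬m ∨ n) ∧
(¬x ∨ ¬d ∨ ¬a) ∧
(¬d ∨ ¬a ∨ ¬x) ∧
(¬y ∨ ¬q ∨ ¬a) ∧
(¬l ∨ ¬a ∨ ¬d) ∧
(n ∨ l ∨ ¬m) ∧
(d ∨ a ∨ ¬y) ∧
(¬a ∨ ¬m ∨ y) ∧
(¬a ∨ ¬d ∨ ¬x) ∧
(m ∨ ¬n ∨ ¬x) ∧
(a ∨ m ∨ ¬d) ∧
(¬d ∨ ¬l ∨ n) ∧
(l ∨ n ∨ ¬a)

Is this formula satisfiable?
No

No, the formula is not satisfiable.

No assignment of truth values to the variables can make all 32 clauses true simultaneously.

The formula is UNSAT (unsatisfiable).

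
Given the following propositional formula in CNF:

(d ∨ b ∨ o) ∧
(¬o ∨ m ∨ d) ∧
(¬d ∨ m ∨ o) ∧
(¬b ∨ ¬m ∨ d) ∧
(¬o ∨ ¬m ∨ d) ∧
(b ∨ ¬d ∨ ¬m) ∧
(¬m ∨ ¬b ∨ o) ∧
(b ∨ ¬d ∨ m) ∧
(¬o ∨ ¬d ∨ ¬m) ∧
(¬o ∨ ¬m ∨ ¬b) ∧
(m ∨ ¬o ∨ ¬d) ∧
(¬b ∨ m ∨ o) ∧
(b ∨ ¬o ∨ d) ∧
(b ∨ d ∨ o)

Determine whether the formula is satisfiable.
No

No, the formula is not satisfiable.

No assignment of truth values to the variables can make all 14 clauses true simultaneously.

The formula is UNSAT (unsatisfiable).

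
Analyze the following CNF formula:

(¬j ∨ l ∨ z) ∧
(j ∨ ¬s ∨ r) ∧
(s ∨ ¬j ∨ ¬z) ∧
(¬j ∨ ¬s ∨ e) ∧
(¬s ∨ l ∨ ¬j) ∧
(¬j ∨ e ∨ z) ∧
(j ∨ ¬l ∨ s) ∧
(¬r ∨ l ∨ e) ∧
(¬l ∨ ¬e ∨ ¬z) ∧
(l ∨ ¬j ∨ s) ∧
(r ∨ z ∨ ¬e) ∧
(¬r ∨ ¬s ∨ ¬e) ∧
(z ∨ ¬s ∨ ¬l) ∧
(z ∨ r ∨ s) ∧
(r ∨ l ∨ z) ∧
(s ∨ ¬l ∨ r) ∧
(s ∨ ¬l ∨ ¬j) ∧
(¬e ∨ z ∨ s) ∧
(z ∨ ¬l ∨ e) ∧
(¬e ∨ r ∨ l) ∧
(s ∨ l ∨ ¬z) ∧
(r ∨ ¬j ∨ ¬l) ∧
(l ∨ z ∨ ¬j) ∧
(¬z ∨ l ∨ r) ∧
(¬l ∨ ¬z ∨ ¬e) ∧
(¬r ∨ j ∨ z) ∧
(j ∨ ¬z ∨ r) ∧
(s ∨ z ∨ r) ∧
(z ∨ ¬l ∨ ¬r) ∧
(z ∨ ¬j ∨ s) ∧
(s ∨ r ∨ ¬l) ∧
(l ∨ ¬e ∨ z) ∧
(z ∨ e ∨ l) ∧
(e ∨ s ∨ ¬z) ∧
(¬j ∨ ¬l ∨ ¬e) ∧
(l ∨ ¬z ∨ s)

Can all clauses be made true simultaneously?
Yes

Yes, the formula is satisfiable.

One satisfying assignment is: z=True, s=True, l=True, j=False, e=False, r=True

Verification: With this assignment, all 36 clauses evaluate to true.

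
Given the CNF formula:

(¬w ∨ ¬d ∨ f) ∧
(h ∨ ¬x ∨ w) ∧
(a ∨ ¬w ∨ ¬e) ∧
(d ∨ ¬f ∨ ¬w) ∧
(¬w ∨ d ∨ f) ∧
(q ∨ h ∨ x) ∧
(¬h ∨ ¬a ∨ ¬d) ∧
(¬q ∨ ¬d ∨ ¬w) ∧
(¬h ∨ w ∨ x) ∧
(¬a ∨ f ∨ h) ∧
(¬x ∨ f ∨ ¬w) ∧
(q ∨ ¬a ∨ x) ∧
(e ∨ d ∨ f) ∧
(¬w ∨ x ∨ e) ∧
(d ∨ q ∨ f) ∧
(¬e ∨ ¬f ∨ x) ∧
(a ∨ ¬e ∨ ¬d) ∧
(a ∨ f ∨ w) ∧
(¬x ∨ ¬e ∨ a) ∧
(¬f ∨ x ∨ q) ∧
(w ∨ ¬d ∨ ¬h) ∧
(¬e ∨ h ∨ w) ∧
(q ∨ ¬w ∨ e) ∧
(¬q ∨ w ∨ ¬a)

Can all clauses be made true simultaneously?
Yes

Yes, the formula is satisfiable.

One satisfying assignment is: a=False, q=False, e=False, w=False, d=False, x=True, f=True, h=True

Verification: With this assignment, all 24 clauses evaluate to true.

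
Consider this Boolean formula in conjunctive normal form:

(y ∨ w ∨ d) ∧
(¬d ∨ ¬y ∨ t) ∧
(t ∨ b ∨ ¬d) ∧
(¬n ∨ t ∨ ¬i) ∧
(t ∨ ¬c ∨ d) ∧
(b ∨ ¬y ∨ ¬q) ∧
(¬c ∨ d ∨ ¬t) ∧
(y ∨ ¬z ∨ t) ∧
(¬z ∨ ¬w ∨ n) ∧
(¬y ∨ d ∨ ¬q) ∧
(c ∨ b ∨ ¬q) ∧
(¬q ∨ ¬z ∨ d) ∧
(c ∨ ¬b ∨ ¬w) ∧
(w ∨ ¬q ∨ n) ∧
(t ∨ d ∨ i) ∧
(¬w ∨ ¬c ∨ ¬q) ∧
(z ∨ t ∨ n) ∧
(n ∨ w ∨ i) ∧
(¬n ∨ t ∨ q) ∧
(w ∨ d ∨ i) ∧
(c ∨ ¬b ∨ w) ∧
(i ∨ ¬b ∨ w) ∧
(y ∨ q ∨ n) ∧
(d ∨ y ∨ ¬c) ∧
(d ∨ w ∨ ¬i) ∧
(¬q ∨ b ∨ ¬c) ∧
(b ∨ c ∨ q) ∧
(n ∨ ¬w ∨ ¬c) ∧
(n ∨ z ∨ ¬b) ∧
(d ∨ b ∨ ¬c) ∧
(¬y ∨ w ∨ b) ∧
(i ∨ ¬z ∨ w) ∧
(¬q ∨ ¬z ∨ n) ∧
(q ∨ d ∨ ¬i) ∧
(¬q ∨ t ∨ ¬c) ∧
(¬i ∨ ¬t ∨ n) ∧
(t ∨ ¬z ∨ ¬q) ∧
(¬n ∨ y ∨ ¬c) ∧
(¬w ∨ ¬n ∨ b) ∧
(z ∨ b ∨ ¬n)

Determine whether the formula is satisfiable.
Yes

Yes, the formula is satisfiable.

One satisfying assignment is: b=True, c=True, d=True, q=False, w=False, i=True, t=True, y=True, n=True, z=True

Verification: With this assignment, all 40 clauses evaluate to true.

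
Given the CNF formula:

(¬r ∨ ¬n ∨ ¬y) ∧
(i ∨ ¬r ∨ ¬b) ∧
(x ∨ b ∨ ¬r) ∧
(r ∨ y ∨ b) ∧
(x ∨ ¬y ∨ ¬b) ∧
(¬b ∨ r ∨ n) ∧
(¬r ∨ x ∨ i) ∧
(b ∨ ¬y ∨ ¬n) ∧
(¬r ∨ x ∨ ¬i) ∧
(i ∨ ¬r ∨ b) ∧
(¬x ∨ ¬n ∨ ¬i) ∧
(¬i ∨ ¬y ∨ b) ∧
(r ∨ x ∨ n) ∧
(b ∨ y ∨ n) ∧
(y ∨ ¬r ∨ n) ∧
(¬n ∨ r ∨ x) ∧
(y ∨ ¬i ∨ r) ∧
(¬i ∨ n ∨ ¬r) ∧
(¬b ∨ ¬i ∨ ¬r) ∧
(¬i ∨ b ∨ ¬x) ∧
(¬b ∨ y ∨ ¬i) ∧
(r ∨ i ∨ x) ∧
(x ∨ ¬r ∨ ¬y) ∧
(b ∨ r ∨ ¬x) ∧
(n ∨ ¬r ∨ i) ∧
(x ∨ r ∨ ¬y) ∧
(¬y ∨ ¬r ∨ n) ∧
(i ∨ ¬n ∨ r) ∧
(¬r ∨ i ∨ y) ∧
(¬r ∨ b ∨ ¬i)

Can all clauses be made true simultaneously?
No

No, the formula is not satisfiable.

No assignment of truth values to the variables can make all 30 clauses true simultaneously.

The formula is UNSAT (unsatisfiable).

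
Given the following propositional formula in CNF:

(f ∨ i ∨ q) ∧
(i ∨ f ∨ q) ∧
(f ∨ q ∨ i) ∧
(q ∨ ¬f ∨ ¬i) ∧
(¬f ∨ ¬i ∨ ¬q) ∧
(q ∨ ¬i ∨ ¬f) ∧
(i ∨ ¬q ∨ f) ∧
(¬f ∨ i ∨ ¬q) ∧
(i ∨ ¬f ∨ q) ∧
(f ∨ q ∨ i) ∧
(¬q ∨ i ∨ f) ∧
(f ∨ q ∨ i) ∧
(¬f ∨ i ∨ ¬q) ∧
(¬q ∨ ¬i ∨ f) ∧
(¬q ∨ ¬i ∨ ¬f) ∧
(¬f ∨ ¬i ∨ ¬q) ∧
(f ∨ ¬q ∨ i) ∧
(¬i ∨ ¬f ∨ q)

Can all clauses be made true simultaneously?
Yes

Yes, the formula is satisfiable.

One satisfying assignment is: f=False, q=False, i=True

Verification: With this assignment, all 18 clauses evaluate to true.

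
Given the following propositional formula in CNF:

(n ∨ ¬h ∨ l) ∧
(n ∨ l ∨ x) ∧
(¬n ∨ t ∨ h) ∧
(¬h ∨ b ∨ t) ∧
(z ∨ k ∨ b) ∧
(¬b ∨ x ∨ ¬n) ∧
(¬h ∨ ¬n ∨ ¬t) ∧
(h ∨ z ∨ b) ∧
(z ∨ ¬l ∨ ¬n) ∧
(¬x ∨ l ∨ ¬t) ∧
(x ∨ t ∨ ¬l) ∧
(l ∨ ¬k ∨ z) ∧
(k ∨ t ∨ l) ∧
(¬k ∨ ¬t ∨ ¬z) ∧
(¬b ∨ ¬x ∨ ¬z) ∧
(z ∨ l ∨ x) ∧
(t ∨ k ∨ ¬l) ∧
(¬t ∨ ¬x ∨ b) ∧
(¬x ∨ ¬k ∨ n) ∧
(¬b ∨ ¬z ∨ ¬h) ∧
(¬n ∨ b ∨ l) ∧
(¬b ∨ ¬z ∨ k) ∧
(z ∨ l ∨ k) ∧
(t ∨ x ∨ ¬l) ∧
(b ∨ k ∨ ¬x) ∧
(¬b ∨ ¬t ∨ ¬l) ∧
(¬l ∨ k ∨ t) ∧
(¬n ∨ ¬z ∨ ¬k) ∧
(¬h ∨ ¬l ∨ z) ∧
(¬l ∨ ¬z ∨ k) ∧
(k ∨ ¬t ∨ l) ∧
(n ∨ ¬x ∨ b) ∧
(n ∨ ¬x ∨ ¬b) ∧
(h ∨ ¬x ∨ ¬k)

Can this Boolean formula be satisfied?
No

No, the formula is not satisfiable.

No assignment of truth values to the variables can make all 34 clauses true simultaneously.

The formula is UNSAT (unsatisfiable).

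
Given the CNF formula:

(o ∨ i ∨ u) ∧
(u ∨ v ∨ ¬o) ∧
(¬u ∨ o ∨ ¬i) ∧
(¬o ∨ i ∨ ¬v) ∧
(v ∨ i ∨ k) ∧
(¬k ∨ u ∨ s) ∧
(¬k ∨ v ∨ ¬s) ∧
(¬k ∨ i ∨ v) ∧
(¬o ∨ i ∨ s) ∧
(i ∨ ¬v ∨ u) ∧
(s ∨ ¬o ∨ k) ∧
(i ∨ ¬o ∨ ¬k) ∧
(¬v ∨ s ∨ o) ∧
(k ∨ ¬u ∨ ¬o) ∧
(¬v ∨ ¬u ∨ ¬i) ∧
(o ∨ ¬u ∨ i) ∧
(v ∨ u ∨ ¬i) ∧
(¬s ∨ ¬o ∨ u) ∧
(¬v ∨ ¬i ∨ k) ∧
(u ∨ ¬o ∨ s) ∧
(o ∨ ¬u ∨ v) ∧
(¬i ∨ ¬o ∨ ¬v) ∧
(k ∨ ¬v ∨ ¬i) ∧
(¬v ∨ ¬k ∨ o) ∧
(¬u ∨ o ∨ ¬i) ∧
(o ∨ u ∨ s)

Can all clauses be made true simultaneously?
Yes

Yes, the formula is satisfiable.

One satisfying assignment is: u=True, s=False, k=True, o=True, v=False, i=True

Verification: With this assignment, all 26 clauses evaluate to true.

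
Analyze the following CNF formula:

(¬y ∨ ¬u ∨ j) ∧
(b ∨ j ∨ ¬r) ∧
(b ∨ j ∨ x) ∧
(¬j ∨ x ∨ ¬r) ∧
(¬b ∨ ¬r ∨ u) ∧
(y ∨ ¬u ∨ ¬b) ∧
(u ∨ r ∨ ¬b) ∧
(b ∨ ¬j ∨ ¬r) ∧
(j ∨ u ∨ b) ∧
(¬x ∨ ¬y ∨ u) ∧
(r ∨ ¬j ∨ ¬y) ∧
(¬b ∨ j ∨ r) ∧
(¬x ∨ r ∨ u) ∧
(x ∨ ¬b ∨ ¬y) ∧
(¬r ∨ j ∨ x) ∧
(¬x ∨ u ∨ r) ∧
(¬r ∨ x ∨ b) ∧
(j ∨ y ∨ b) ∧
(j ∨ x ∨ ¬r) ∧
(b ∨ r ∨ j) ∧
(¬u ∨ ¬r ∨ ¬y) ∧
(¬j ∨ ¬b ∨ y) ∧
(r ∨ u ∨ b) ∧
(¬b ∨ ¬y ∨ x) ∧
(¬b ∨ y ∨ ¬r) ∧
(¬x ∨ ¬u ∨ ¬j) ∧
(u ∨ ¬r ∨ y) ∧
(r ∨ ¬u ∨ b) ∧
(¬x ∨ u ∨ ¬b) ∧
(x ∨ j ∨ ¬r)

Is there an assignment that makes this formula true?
No

No, the formula is not satisfiable.

No assignment of truth values to the variables can make all 30 clauses true simultaneously.

The formula is UNSAT (unsatisfiable).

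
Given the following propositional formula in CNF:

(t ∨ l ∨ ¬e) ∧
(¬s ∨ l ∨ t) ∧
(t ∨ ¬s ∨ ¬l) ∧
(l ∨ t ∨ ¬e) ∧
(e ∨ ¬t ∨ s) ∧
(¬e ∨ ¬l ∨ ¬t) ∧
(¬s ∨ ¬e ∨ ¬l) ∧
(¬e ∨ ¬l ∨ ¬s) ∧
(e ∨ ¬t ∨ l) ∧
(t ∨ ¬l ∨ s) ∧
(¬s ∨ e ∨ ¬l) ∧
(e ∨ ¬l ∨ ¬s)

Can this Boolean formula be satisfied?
Yes

Yes, the formula is satisfiable.

One satisfying assignment is: e=False, s=False, t=False, l=False

Verification: With this assignment, all 12 clauses evaluate to true.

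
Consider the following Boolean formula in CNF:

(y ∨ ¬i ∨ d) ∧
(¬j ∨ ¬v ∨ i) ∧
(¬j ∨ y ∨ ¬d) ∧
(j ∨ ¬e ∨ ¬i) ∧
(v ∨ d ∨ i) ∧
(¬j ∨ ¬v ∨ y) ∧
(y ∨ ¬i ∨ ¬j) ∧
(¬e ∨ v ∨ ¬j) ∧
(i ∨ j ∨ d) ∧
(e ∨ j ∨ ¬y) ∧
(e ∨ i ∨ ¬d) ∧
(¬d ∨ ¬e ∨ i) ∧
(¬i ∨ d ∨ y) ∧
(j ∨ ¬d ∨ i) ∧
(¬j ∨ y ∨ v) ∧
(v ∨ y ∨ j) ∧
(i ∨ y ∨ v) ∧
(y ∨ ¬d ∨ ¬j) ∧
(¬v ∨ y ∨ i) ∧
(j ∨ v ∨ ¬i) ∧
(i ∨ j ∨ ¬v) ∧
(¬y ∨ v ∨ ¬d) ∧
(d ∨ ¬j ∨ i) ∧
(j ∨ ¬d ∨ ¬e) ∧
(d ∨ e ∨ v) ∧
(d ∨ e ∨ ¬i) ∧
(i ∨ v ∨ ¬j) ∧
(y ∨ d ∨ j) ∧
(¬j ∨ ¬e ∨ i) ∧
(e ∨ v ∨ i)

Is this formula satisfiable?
Yes

Yes, the formula is satisfiable.

One satisfying assignment is: y=False, d=True, e=False, j=False, i=True, v=True

Verification: With this assignment, all 30 clauses evaluate to true.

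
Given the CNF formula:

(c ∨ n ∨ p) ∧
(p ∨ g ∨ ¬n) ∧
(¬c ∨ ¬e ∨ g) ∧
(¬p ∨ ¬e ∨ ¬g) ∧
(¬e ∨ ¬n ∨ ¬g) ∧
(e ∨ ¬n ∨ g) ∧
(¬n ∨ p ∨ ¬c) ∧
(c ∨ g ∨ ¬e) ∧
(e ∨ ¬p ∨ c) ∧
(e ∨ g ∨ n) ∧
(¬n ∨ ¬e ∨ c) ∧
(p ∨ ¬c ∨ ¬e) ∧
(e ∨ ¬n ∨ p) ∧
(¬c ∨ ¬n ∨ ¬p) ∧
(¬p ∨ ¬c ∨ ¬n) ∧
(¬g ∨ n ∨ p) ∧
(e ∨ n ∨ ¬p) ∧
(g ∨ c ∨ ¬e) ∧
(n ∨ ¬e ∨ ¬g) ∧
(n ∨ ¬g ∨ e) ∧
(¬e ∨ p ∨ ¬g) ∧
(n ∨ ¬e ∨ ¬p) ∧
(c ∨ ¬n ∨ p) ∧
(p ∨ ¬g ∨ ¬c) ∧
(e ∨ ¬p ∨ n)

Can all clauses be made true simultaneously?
No

No, the formula is not satisfiable.

No assignment of truth values to the variables can make all 25 clauses true simultaneously.

The formula is UNSAT (unsatisfiable).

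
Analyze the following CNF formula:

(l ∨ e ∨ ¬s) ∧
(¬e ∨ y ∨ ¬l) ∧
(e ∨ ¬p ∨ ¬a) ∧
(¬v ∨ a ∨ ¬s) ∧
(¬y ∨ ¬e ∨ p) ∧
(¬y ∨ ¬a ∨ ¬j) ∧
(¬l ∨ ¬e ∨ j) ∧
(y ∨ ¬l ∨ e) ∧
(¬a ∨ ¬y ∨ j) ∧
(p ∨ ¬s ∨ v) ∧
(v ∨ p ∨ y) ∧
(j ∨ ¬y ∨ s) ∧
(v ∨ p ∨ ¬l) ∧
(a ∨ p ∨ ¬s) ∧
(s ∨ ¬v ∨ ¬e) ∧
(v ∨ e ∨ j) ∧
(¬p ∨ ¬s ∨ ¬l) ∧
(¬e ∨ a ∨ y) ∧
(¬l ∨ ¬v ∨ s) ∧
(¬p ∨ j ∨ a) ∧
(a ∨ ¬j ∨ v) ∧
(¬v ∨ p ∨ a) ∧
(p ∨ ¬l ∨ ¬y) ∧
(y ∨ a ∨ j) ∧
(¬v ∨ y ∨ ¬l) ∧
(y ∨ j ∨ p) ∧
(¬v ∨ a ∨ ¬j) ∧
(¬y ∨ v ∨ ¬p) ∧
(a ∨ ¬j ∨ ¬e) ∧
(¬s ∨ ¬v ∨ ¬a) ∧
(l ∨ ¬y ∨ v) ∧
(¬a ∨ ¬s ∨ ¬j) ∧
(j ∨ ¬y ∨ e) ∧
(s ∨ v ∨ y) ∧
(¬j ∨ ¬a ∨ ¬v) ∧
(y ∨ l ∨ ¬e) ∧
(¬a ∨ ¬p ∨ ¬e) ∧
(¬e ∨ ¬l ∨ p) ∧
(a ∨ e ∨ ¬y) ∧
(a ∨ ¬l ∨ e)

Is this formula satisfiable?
No

No, the formula is not satisfiable.

No assignment of truth values to the variables can make all 40 clauses true simultaneously.

The formula is UNSAT (unsatisfiable).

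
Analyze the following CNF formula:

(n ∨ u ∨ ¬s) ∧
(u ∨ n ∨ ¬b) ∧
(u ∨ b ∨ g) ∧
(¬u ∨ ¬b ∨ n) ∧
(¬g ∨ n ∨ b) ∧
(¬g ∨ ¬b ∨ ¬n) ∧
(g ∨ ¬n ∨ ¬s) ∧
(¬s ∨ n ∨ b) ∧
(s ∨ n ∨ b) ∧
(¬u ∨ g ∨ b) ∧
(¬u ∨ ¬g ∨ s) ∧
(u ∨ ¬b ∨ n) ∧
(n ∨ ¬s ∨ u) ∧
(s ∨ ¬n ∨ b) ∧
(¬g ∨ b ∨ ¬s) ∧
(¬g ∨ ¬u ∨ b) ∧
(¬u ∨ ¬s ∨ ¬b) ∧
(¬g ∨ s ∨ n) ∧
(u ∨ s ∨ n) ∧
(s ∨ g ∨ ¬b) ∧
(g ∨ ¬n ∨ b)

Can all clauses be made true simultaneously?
No

No, the formula is not satisfiable.

No assignment of truth values to the variables can make all 21 clauses true simultaneously.

The formula is UNSAT (unsatisfiable).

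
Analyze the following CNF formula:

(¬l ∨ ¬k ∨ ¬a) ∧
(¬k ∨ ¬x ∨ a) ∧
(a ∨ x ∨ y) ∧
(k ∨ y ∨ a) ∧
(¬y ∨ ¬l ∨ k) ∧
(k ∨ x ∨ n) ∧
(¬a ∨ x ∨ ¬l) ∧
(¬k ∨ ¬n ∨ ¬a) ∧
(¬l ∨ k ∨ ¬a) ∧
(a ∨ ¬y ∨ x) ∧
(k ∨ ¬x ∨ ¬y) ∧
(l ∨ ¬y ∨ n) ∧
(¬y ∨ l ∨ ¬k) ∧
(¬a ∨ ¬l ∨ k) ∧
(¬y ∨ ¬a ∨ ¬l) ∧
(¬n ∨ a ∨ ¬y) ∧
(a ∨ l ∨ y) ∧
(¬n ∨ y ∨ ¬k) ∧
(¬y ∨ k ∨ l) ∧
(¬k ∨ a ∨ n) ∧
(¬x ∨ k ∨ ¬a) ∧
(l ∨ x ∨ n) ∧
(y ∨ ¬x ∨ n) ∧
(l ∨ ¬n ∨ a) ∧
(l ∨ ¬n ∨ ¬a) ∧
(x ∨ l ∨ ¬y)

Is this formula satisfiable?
No

No, the formula is not satisfiable.

No assignment of truth values to the variables can make all 26 clauses true simultaneously.

The formula is UNSAT (unsatisfiable).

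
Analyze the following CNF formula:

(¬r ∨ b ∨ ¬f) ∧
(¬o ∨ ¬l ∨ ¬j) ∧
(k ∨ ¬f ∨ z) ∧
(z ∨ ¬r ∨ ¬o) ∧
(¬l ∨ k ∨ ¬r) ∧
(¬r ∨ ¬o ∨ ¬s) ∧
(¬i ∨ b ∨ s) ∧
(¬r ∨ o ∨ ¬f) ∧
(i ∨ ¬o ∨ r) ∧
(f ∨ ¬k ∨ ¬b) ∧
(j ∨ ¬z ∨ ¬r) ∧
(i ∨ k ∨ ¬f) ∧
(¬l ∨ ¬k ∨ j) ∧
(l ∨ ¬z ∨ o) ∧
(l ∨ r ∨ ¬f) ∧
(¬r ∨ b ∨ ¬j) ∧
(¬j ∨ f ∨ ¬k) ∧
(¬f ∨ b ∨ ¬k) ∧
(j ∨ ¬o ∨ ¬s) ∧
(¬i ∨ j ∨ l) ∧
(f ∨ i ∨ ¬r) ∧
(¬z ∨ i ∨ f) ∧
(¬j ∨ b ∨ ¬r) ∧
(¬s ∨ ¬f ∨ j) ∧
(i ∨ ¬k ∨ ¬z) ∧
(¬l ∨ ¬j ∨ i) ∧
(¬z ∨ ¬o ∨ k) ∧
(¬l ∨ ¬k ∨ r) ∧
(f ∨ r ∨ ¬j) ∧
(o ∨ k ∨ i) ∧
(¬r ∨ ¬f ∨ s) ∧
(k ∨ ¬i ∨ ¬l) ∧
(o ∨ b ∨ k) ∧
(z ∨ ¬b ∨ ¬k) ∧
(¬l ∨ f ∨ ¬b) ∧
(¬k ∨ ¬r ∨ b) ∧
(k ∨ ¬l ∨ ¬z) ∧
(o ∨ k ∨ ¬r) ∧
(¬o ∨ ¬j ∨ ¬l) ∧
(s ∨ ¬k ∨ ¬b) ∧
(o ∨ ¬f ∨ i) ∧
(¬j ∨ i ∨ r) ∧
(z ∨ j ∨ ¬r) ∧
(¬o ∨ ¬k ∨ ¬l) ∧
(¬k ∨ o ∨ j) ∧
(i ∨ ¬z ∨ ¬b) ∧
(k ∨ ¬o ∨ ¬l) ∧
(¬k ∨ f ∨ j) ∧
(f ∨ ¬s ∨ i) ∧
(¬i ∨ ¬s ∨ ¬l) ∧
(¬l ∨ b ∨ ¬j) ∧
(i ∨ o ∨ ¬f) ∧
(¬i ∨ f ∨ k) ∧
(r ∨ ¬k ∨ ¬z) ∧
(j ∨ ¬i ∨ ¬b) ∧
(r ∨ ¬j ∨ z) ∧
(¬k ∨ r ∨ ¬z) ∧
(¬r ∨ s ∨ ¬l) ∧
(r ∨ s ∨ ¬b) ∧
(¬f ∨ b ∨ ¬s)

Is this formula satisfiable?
No

No, the formula is not satisfiable.

No assignment of truth values to the variables can make all 60 clauses true simultaneously.

The formula is UNSAT (unsatisfiable).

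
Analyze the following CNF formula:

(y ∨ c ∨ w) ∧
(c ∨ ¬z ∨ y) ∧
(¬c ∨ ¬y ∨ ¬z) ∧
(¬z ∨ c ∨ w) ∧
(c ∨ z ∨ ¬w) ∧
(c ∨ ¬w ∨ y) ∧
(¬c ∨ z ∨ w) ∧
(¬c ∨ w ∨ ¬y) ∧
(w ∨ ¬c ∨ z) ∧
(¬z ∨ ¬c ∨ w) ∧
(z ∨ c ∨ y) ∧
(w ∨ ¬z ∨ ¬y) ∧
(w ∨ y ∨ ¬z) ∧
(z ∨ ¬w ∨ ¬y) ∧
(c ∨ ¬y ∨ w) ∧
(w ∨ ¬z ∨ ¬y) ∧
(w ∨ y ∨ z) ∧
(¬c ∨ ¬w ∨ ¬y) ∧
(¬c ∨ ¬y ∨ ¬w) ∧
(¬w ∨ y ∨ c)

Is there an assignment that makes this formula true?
Yes

Yes, the formula is satisfiable.

One satisfying assignment is: y=False, z=False, c=True, w=True

Verification: With this assignment, all 20 clauses evaluate to true.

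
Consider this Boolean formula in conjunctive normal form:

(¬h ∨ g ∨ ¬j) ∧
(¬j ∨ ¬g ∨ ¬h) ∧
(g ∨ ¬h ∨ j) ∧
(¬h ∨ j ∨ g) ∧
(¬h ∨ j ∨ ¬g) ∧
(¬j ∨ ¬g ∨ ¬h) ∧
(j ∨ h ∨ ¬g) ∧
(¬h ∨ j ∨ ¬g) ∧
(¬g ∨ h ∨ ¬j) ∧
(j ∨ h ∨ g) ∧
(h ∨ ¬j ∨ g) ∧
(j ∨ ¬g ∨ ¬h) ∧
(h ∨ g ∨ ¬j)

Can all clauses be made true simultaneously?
No

No, the formula is not satisfiable.

No assignment of truth values to the variables can make all 13 clauses true simultaneously.

The formula is UNSAT (unsatisfiable).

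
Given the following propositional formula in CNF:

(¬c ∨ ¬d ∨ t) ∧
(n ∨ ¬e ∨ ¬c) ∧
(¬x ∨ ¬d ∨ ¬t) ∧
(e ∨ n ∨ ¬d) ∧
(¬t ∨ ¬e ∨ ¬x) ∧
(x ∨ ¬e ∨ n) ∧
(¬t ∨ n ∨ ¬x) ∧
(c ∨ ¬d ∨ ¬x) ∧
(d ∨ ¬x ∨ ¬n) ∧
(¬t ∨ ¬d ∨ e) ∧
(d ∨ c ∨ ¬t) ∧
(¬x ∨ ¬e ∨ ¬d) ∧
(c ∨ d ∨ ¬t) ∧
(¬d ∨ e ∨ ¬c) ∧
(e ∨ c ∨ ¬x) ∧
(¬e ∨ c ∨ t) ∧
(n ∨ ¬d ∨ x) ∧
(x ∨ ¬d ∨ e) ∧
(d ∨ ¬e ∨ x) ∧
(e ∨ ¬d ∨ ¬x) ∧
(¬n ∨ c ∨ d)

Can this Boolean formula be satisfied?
Yes

Yes, the formula is satisfiable.

One satisfying assignment is: n=False, e=False, d=False, c=False, t=False, x=False

Verification: With this assignment, all 21 clauses evaluate to true.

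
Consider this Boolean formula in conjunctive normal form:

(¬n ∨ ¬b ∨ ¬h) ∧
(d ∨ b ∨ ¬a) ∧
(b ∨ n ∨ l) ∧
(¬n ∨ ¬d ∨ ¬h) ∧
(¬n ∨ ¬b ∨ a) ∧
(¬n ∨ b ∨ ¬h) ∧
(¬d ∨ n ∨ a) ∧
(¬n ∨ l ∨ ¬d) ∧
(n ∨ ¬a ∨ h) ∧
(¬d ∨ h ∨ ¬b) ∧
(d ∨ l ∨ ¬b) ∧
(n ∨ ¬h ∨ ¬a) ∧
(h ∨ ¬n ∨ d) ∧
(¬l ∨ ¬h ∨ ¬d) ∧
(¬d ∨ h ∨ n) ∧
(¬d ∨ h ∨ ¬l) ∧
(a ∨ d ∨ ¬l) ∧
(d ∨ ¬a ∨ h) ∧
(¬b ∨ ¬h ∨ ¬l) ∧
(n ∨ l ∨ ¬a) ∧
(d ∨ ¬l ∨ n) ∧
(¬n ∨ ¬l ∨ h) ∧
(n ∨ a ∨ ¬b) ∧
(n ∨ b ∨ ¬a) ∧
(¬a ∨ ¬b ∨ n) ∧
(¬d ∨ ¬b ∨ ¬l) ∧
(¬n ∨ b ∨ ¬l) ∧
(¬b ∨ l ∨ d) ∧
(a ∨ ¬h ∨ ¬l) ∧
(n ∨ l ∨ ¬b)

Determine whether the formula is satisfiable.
No

No, the formula is not satisfiable.

No assignment of truth values to the variables can make all 30 clauses true simultaneously.

The formula is UNSAT (unsatisfiable).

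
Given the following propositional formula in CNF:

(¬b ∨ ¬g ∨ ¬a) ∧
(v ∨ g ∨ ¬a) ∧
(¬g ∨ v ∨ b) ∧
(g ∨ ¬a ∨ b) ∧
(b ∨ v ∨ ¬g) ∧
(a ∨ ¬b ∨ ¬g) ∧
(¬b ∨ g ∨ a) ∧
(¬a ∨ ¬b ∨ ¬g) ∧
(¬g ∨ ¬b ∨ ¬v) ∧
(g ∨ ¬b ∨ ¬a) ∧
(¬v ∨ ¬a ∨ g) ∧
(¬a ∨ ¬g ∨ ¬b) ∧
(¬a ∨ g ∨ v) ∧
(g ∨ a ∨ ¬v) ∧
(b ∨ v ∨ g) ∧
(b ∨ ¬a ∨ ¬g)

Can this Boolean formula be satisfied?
Yes

Yes, the formula is satisfiable.

One satisfying assignment is: g=True, a=False, v=True, b=False

Verification: With this assignment, all 16 clauses evaluate to true.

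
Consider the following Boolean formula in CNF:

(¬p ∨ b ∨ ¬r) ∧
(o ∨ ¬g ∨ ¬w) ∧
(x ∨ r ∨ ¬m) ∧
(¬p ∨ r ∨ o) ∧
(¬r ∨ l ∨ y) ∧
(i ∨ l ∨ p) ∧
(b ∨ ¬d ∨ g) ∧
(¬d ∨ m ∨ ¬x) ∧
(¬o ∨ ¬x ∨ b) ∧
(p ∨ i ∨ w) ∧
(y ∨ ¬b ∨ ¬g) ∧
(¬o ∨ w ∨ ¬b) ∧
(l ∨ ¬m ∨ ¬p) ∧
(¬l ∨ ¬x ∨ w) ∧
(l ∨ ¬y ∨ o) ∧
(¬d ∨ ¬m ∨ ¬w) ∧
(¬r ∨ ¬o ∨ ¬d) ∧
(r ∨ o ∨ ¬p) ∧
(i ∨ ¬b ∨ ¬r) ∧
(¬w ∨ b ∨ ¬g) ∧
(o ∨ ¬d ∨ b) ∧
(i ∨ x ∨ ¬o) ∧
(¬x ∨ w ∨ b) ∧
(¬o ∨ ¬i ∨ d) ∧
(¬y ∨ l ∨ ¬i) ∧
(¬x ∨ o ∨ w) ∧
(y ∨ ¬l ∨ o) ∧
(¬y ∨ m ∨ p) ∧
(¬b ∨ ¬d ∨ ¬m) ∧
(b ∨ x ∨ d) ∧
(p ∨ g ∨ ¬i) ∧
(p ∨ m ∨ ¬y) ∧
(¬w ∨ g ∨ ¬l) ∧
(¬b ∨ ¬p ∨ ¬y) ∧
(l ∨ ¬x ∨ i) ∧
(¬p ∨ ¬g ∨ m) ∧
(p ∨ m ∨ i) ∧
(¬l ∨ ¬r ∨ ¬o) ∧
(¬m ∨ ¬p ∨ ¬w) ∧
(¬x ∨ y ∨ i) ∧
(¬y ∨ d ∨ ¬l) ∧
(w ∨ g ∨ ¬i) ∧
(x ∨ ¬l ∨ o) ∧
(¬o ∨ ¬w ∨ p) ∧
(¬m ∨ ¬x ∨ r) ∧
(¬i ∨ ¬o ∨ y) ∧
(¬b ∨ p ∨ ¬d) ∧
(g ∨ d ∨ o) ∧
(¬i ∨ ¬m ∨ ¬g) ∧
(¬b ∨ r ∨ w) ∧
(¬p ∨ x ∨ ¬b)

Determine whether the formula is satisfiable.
No

No, the formula is not satisfiable.

No assignment of truth values to the variables can make all 51 clauses true simultaneously.

The formula is UNSAT (unsatisfiable).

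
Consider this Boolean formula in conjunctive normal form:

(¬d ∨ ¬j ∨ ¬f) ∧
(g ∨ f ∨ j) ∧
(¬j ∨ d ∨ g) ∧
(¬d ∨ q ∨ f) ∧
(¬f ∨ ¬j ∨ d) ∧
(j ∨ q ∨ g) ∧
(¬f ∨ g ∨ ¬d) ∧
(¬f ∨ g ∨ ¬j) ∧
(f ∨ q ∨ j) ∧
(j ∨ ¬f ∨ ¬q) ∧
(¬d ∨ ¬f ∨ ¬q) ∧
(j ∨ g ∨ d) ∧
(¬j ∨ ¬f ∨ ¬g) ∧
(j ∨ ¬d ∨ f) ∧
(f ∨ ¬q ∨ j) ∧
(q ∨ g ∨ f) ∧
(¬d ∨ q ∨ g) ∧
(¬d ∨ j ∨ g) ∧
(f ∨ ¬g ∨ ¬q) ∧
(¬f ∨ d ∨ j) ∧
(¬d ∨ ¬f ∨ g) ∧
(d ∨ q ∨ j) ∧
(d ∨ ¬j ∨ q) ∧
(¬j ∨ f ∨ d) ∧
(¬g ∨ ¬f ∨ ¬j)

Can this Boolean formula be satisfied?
Yes

Yes, the formula is satisfiable.

One satisfying assignment is: j=True, q=True, g=False, d=True, f=False

Verification: With this assignment, all 25 clauses evaluate to true.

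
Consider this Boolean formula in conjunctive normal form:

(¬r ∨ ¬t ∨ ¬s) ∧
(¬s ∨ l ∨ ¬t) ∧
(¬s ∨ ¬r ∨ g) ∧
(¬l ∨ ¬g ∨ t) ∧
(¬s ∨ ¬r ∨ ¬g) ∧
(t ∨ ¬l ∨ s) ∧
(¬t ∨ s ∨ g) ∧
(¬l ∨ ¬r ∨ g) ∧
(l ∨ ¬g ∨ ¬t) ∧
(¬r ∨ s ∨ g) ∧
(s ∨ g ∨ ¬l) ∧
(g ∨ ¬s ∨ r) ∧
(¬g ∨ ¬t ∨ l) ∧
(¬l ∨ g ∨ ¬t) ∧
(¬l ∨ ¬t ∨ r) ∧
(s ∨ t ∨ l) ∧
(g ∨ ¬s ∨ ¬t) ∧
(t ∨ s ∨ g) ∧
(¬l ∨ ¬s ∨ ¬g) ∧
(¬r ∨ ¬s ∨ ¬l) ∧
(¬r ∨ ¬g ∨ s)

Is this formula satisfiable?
Yes

Yes, the formula is satisfiable.

One satisfying assignment is: r=False, g=True, t=False, s=True, l=False

Verification: With this assignment, all 21 clauses evaluate to true.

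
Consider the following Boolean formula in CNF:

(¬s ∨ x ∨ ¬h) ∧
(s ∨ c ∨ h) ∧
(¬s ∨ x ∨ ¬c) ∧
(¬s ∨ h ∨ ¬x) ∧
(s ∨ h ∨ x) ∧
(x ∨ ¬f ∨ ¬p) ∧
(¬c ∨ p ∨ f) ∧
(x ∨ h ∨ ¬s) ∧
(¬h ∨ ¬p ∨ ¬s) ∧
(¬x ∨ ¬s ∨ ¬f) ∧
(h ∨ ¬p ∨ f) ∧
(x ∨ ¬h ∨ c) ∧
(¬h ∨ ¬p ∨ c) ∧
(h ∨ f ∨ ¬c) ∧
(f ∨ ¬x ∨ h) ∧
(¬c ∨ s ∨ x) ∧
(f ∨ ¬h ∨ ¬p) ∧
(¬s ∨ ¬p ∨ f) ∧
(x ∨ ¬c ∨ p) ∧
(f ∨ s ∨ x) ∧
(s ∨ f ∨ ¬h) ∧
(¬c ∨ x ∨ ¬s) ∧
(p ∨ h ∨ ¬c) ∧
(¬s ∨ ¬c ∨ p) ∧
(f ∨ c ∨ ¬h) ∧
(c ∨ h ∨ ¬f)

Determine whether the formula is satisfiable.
Yes

Yes, the formula is satisfiable.

One satisfying assignment is: c=True, p=True, s=False, h=True, f=True, x=True

Verification: With this assignment, all 26 clauses evaluate to true.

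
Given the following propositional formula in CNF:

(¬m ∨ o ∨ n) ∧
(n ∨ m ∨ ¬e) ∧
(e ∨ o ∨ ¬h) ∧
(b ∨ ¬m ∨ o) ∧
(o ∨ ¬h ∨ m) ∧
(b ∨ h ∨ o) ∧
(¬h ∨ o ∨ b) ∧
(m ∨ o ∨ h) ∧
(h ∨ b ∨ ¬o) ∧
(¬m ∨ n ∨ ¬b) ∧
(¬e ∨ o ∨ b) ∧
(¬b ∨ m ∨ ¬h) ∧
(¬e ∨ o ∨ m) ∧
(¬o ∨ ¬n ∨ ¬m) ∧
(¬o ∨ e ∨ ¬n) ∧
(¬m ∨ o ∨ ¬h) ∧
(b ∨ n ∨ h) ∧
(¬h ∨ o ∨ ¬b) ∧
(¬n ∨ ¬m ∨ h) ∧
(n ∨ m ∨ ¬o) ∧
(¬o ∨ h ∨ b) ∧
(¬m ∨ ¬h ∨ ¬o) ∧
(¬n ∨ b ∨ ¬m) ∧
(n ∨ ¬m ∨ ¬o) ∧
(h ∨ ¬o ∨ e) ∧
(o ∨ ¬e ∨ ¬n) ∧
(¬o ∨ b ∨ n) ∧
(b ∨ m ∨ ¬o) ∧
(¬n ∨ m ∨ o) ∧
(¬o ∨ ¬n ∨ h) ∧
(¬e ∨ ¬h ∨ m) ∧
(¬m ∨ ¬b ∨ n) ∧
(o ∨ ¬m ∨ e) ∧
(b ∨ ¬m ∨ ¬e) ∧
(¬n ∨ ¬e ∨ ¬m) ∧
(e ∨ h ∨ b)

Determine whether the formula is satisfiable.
No

No, the formula is not satisfiable.

No assignment of truth values to the variables can make all 36 clauses true simultaneously.

The formula is UNSAT (unsatisfiable).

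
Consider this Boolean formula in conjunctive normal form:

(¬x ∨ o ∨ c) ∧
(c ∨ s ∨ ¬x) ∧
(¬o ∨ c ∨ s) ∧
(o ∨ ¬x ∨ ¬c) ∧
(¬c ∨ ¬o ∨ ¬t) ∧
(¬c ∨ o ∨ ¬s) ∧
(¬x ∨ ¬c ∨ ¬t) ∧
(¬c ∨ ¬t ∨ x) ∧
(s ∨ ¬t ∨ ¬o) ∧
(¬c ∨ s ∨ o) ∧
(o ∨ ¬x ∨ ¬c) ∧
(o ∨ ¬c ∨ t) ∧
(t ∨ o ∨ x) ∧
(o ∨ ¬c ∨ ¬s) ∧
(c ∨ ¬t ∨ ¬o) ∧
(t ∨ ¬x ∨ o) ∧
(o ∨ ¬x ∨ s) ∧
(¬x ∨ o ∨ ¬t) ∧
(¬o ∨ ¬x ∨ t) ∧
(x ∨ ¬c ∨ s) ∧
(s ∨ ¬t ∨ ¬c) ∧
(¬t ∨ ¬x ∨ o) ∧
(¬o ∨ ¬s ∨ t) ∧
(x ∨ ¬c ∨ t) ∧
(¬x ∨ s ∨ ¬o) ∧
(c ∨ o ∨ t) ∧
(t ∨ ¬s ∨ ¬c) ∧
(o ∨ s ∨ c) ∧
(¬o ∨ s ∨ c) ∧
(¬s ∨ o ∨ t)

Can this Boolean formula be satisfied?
Yes

Yes, the formula is satisfiable.

One satisfying assignment is: t=True, x=False, c=False, o=False, s=True

Verification: With this assignment, all 30 clauses evaluate to true.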